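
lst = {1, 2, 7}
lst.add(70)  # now {1, 2, 7, 70}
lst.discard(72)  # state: {1, 2, 7, 70}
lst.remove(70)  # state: {1, 2, 7}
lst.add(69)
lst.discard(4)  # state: {1, 2, 7, 69}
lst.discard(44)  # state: {1, 2, 7, 69}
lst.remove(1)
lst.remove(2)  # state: {7, 69}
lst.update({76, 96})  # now {7, 69, 76, 96}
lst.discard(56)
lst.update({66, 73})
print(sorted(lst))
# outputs [7, 66, 69, 73, 76, 96]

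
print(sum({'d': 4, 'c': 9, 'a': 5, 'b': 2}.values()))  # 20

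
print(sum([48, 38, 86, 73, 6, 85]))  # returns 336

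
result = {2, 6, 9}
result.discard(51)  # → {2, 6, 9}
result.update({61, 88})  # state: {2, 6, 9, 61, 88}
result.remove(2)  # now {6, 9, 61, 88}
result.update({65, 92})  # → {6, 9, 61, 65, 88, 92}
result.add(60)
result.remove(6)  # {9, 60, 61, 65, 88, 92}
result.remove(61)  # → {9, 60, 65, 88, 92}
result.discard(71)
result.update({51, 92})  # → {9, 51, 60, 65, 88, 92}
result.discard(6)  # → {9, 51, 60, 65, 88, 92}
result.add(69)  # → {9, 51, 60, 65, 69, 88, 92}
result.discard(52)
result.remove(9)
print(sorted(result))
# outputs [51, 60, 65, 69, 88, 92]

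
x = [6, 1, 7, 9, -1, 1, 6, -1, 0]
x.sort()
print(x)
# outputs [-1, -1, 0, 1, 1, 6, 6, 7, 9]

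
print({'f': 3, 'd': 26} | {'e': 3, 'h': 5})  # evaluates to {'f': 3, 'd': 26, 'e': 3, 'h': 5}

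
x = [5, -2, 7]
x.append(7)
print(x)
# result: [5, -2, 7, 7]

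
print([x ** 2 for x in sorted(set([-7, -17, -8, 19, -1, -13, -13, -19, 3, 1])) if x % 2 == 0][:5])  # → [64]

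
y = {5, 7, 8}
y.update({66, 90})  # {5, 7, 8, 66, 90}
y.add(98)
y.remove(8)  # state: {5, 7, 66, 90, 98}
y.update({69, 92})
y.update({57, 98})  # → {5, 7, 57, 66, 69, 90, 92, 98}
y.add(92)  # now {5, 7, 57, 66, 69, 90, 92, 98}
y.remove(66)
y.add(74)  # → {5, 7, 57, 69, 74, 90, 92, 98}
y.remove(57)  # {5, 7, 69, 74, 90, 92, 98}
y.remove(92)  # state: {5, 7, 69, 74, 90, 98}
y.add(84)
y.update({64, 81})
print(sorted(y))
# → [5, 7, 64, 69, 74, 81, 84, 90, 98]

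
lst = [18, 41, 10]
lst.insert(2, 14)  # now [18, 41, 14, 10]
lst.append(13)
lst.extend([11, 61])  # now [18, 41, 14, 10, 13, 11, 61]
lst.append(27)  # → [18, 41, 14, 10, 13, 11, 61, 27]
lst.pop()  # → 27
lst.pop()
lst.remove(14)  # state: [18, 41, 10, 13, 11]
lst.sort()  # [10, 11, 13, 18, 41]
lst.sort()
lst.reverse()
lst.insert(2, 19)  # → [41, 18, 19, 13, 11, 10]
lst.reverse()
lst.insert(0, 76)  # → [76, 10, 11, 13, 19, 18, 41]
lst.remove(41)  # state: [76, 10, 11, 13, 19, 18]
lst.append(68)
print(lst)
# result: [76, 10, 11, 13, 19, 18, 68]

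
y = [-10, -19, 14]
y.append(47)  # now [-10, -19, 14, 47]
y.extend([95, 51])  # [-10, -19, 14, 47, 95, 51]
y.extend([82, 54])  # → [-10, -19, 14, 47, 95, 51, 82, 54]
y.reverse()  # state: [54, 82, 51, 95, 47, 14, -19, -10]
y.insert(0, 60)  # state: [60, 54, 82, 51, 95, 47, 14, -19, -10]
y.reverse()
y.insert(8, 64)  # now [-10, -19, 14, 47, 95, 51, 82, 54, 64, 60]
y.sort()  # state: [-19, -10, 14, 47, 51, 54, 60, 64, 82, 95]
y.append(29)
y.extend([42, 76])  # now [-19, -10, 14, 47, 51, 54, 60, 64, 82, 95, 29, 42, 76]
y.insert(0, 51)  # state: [51, -19, -10, 14, 47, 51, 54, 60, 64, 82, 95, 29, 42, 76]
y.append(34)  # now [51, -19, -10, 14, 47, 51, 54, 60, 64, 82, 95, 29, 42, 76, 34]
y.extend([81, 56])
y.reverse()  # [56, 81, 34, 76, 42, 29, 95, 82, 64, 60, 54, 51, 47, 14, -10, -19, 51]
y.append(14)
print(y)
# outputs [56, 81, 34, 76, 42, 29, 95, 82, 64, 60, 54, 51, 47, 14, -10, -19, 51, 14]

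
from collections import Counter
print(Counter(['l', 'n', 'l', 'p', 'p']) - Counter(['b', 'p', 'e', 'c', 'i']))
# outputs Counter({'l': 2, 'n': 1, 'p': 1})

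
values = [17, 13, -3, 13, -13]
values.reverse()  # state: [-13, 13, -3, 13, 17]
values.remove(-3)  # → [-13, 13, 13, 17]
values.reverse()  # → [17, 13, 13, -13]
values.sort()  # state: [-13, 13, 13, 17]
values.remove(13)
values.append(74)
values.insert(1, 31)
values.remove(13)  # [-13, 31, 17, 74]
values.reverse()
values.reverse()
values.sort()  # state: [-13, 17, 31, 74]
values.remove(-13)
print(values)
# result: [17, 31, 74]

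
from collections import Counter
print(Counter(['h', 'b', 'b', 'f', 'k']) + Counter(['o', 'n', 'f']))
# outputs Counter({'b': 2, 'f': 2, 'h': 1, 'k': 1, 'o': 1, 'n': 1})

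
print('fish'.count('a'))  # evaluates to 0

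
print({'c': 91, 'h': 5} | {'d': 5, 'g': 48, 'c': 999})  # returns {'c': 999, 'h': 5, 'd': 5, 'g': 48}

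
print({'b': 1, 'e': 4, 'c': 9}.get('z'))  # None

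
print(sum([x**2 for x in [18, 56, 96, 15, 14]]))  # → 13097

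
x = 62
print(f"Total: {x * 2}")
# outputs Total: 124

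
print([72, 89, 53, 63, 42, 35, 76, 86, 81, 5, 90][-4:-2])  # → [86, 81]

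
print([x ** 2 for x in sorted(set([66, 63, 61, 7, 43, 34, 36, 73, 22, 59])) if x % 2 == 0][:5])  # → [484, 1156, 1296, 4356]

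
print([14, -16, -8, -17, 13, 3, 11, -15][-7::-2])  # [-16]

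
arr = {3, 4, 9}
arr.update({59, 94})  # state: {3, 4, 9, 59, 94}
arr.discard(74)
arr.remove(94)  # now {3, 4, 9, 59}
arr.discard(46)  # {3, 4, 9, 59}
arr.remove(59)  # {3, 4, 9}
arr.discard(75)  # {3, 4, 9}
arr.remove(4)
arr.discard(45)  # {3, 9}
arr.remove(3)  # {9}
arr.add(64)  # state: {9, 64}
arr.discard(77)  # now {9, 64}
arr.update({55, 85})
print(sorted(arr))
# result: [9, 55, 64, 85]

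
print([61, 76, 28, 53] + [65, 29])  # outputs [61, 76, 28, 53, 65, 29]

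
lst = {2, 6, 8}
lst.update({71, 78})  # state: {2, 6, 8, 71, 78}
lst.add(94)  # {2, 6, 8, 71, 78, 94}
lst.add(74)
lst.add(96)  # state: {2, 6, 8, 71, 74, 78, 94, 96}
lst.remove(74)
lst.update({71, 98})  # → {2, 6, 8, 71, 78, 94, 96, 98}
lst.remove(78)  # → {2, 6, 8, 71, 94, 96, 98}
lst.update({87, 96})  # {2, 6, 8, 71, 87, 94, 96, 98}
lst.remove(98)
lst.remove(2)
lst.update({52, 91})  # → {6, 8, 52, 71, 87, 91, 94, 96}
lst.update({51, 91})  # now {6, 8, 51, 52, 71, 87, 91, 94, 96}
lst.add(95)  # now {6, 8, 51, 52, 71, 87, 91, 94, 95, 96}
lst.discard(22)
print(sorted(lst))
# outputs [6, 8, 51, 52, 71, 87, 91, 94, 95, 96]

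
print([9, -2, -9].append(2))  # None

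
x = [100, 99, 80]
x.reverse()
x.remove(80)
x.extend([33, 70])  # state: [99, 100, 33, 70]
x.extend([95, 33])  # [99, 100, 33, 70, 95, 33]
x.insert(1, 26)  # [99, 26, 100, 33, 70, 95, 33]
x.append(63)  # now [99, 26, 100, 33, 70, 95, 33, 63]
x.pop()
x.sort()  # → [26, 33, 33, 70, 95, 99, 100]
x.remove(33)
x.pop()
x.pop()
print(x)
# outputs [26, 33, 70, 95]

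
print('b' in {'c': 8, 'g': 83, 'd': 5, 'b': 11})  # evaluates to True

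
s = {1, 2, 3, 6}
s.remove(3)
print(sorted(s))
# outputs [1, 2, 6]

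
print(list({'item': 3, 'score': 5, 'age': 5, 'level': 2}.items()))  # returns [('item', 3), ('score', 5), ('age', 5), ('level', 2)]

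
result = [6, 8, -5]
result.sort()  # [-5, 6, 8]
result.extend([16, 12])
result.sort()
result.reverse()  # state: [16, 12, 8, 6, -5]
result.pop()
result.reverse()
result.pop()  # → 16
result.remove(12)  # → [6, 8]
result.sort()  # [6, 8]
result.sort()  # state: [6, 8]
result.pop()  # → 8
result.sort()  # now [6]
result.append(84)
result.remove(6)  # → [84]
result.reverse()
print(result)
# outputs [84]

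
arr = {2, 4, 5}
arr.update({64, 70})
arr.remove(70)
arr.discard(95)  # {2, 4, 5, 64}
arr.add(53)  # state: {2, 4, 5, 53, 64}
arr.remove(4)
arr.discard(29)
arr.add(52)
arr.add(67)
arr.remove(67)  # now {2, 5, 52, 53, 64}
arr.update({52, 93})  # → {2, 5, 52, 53, 64, 93}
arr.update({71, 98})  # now {2, 5, 52, 53, 64, 71, 93, 98}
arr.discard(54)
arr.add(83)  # {2, 5, 52, 53, 64, 71, 83, 93, 98}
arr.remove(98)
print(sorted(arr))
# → [2, 5, 52, 53, 64, 71, 83, 93]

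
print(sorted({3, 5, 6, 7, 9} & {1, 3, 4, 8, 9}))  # [3, 9]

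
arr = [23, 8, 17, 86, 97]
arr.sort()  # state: [8, 17, 23, 86, 97]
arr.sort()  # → [8, 17, 23, 86, 97]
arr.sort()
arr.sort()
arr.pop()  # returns 97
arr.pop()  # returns 86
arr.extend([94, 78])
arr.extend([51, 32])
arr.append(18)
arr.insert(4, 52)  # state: [8, 17, 23, 94, 52, 78, 51, 32, 18]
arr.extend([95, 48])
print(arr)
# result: [8, 17, 23, 94, 52, 78, 51, 32, 18, 95, 48]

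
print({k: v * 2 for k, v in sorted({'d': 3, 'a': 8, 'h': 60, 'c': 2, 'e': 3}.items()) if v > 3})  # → {'a': 16, 'h': 120}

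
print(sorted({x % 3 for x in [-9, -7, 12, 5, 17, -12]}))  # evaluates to [0, 2]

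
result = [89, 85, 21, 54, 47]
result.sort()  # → [21, 47, 54, 85, 89]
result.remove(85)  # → [21, 47, 54, 89]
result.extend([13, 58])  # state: [21, 47, 54, 89, 13, 58]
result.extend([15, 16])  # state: [21, 47, 54, 89, 13, 58, 15, 16]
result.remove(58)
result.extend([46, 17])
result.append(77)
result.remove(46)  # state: [21, 47, 54, 89, 13, 15, 16, 17, 77]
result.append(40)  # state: [21, 47, 54, 89, 13, 15, 16, 17, 77, 40]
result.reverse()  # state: [40, 77, 17, 16, 15, 13, 89, 54, 47, 21]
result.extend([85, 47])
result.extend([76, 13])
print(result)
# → [40, 77, 17, 16, 15, 13, 89, 54, 47, 21, 85, 47, 76, 13]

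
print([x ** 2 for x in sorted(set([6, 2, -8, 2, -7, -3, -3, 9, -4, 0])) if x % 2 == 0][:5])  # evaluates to [64, 16, 0, 4, 36]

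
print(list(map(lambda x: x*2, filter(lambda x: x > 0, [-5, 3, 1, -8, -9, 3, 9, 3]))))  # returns [6, 2, 6, 18, 6]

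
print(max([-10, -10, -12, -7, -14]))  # -7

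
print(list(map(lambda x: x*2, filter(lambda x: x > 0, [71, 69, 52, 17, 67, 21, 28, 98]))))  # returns [142, 138, 104, 34, 134, 42, 56, 196]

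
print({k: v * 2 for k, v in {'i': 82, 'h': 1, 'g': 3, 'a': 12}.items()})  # {'i': 164, 'h': 2, 'g': 6, 'a': 24}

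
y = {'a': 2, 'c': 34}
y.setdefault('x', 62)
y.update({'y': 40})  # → {'a': 2, 'c': 34, 'x': 62, 'y': 40}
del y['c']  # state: {'a': 2, 'x': 62, 'y': 40}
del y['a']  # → {'x': 62, 'y': 40}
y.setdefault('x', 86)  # 62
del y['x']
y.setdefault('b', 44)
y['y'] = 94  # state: {'y': 94, 'b': 44}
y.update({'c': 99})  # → {'y': 94, 'b': 44, 'c': 99}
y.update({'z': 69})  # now {'y': 94, 'b': 44, 'c': 99, 'z': 69}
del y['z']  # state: {'y': 94, 'b': 44, 'c': 99}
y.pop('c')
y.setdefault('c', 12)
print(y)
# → {'y': 94, 'b': 44, 'c': 12}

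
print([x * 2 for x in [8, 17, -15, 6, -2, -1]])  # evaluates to [16, 34, -30, 12, -4, -2]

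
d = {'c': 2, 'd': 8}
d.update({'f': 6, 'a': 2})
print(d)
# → {'c': 2, 'd': 8, 'f': 6, 'a': 2}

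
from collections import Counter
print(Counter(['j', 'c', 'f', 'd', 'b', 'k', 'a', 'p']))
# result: Counter({'j': 1, 'c': 1, 'f': 1, 'd': 1, 'b': 1, 'k': 1, 'a': 1, 'p': 1})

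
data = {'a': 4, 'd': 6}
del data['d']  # {'a': 4}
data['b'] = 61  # {'a': 4, 'b': 61}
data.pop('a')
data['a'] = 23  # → {'b': 61, 'a': 23}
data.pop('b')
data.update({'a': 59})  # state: {'a': 59}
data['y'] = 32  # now {'a': 59, 'y': 32}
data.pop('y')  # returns 32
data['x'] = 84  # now {'a': 59, 'x': 84}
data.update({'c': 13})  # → {'a': 59, 'x': 84, 'c': 13}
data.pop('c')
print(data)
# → {'a': 59, 'x': 84}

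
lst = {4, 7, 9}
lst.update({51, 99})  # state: {4, 7, 9, 51, 99}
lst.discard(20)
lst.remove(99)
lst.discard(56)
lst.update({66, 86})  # {4, 7, 9, 51, 66, 86}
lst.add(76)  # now {4, 7, 9, 51, 66, 76, 86}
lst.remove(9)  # {4, 7, 51, 66, 76, 86}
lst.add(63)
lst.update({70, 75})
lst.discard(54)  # {4, 7, 51, 63, 66, 70, 75, 76, 86}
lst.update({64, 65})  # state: {4, 7, 51, 63, 64, 65, 66, 70, 75, 76, 86}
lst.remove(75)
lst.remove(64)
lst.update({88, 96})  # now {4, 7, 51, 63, 65, 66, 70, 76, 86, 88, 96}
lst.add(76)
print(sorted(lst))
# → [4, 7, 51, 63, 65, 66, 70, 76, 86, 88, 96]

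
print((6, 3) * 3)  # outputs (6, 3, 6, 3, 6, 3)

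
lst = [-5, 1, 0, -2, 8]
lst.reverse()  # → [8, -2, 0, 1, -5]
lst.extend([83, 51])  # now [8, -2, 0, 1, -5, 83, 51]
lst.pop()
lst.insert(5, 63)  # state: [8, -2, 0, 1, -5, 63, 83]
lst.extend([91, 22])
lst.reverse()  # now [22, 91, 83, 63, -5, 1, 0, -2, 8]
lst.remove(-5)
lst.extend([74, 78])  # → [22, 91, 83, 63, 1, 0, -2, 8, 74, 78]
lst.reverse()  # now [78, 74, 8, -2, 0, 1, 63, 83, 91, 22]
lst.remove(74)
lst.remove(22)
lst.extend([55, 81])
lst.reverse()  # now [81, 55, 91, 83, 63, 1, 0, -2, 8, 78]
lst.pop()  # 78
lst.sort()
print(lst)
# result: [-2, 0, 1, 8, 55, 63, 81, 83, 91]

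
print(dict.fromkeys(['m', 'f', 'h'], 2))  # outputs {'m': 2, 'f': 2, 'h': 2}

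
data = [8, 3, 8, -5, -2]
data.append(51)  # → [8, 3, 8, -5, -2, 51]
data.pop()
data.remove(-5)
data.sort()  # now [-2, 3, 8, 8]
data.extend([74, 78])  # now [-2, 3, 8, 8, 74, 78]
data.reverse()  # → [78, 74, 8, 8, 3, -2]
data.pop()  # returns -2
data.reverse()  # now [3, 8, 8, 74, 78]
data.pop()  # 78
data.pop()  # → 74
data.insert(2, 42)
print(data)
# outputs [3, 8, 42, 8]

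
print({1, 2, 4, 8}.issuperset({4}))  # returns True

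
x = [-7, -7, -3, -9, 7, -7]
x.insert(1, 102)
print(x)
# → [-7, 102, -7, -3, -9, 7, -7]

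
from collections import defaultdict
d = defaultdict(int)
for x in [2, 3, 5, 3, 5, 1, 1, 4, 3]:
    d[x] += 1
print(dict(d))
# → {2: 1, 3: 3, 5: 2, 1: 2, 4: 1}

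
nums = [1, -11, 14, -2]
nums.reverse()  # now [-2, 14, -11, 1]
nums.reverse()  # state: [1, -11, 14, -2]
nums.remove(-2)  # [1, -11, 14]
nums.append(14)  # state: [1, -11, 14, 14]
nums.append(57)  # [1, -11, 14, 14, 57]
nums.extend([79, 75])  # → [1, -11, 14, 14, 57, 79, 75]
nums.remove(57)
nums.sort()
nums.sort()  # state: [-11, 1, 14, 14, 75, 79]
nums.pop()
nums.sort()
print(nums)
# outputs [-11, 1, 14, 14, 75]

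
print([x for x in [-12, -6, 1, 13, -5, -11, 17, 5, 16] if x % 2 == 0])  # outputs [-12, -6, 16]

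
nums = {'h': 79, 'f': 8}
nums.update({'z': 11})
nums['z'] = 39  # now {'h': 79, 'f': 8, 'z': 39}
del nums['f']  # {'h': 79, 'z': 39}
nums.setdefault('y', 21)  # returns 21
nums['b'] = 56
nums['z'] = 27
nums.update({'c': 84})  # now {'h': 79, 'z': 27, 'y': 21, 'b': 56, 'c': 84}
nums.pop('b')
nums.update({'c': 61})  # {'h': 79, 'z': 27, 'y': 21, 'c': 61}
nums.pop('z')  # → 27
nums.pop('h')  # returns 79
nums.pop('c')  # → 61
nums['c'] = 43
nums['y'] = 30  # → {'y': 30, 'c': 43}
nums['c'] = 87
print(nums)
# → {'y': 30, 'c': 87}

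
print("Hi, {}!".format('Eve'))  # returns Hi, Eve!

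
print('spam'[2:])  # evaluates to am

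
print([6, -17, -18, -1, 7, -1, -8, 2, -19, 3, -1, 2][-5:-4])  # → [2]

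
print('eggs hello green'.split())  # ['eggs', 'hello', 'green']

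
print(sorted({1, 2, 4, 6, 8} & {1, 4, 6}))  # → [1, 4, 6]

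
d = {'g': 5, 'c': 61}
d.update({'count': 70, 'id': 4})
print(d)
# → {'g': 5, 'c': 61, 'count': 70, 'id': 4}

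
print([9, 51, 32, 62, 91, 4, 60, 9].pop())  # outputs 9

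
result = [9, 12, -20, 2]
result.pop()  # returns 2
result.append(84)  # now [9, 12, -20, 84]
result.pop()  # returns 84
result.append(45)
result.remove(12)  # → [9, -20, 45]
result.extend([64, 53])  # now [9, -20, 45, 64, 53]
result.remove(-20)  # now [9, 45, 64, 53]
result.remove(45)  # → [9, 64, 53]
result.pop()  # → 53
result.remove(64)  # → [9]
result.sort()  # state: [9]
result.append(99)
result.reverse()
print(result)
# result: [99, 9]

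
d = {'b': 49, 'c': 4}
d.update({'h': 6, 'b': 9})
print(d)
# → {'b': 9, 'c': 4, 'h': 6}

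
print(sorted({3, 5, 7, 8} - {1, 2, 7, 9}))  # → [3, 5, 8]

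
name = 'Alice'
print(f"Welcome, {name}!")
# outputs Welcome, Alice!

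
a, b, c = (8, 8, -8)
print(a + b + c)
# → 8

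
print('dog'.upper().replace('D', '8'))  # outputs 8OG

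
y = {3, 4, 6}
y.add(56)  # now {3, 4, 6, 56}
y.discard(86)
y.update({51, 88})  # {3, 4, 6, 51, 56, 88}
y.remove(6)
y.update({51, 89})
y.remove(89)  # {3, 4, 51, 56, 88}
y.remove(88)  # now {3, 4, 51, 56}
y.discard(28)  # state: {3, 4, 51, 56}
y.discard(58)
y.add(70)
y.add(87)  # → {3, 4, 51, 56, 70, 87}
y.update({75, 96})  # {3, 4, 51, 56, 70, 75, 87, 96}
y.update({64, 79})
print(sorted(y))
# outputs [3, 4, 51, 56, 64, 70, 75, 79, 87, 96]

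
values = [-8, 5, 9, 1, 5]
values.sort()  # [-8, 1, 5, 5, 9]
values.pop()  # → 9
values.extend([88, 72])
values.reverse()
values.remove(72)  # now [88, 5, 5, 1, -8]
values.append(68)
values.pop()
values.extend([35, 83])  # [88, 5, 5, 1, -8, 35, 83]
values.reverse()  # [83, 35, -8, 1, 5, 5, 88]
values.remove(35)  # [83, -8, 1, 5, 5, 88]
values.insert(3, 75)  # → [83, -8, 1, 75, 5, 5, 88]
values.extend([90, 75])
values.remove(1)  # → [83, -8, 75, 5, 5, 88, 90, 75]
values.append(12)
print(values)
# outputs [83, -8, 75, 5, 5, 88, 90, 75, 12]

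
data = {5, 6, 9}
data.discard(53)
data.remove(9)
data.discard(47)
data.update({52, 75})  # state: {5, 6, 52, 75}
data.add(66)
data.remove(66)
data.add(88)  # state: {5, 6, 52, 75, 88}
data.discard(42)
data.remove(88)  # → {5, 6, 52, 75}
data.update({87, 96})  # {5, 6, 52, 75, 87, 96}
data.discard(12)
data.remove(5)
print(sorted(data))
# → [6, 52, 75, 87, 96]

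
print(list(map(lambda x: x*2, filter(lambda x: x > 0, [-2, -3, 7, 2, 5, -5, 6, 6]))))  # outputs [14, 4, 10, 12, 12]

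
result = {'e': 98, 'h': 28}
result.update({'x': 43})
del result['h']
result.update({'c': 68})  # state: {'e': 98, 'x': 43, 'c': 68}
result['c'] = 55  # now {'e': 98, 'x': 43, 'c': 55}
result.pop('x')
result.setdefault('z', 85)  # 85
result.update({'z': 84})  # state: {'e': 98, 'c': 55, 'z': 84}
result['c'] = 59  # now {'e': 98, 'c': 59, 'z': 84}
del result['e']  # {'c': 59, 'z': 84}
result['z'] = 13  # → {'c': 59, 'z': 13}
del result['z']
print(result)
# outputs {'c': 59}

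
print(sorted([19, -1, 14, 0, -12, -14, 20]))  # [-14, -12, -1, 0, 14, 19, 20]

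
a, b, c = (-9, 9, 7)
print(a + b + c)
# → 7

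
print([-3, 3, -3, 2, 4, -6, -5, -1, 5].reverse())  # None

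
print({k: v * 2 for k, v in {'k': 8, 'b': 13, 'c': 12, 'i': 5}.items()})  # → {'k': 16, 'b': 26, 'c': 24, 'i': 10}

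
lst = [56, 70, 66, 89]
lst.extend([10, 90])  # [56, 70, 66, 89, 10, 90]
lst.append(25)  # [56, 70, 66, 89, 10, 90, 25]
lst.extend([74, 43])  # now [56, 70, 66, 89, 10, 90, 25, 74, 43]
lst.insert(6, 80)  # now [56, 70, 66, 89, 10, 90, 80, 25, 74, 43]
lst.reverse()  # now [43, 74, 25, 80, 90, 10, 89, 66, 70, 56]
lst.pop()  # 56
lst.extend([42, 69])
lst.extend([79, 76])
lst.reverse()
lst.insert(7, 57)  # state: [76, 79, 69, 42, 70, 66, 89, 57, 10, 90, 80, 25, 74, 43]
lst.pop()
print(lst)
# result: [76, 79, 69, 42, 70, 66, 89, 57, 10, 90, 80, 25, 74]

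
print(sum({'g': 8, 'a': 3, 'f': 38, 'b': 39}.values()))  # 88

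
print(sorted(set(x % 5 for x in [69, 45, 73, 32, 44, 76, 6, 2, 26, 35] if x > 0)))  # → [0, 1, 2, 3, 4]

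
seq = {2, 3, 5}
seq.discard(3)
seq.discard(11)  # {2, 5}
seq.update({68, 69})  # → {2, 5, 68, 69}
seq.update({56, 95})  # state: {2, 5, 56, 68, 69, 95}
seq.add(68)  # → {2, 5, 56, 68, 69, 95}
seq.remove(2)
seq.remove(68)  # {5, 56, 69, 95}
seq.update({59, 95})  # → {5, 56, 59, 69, 95}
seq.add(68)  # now {5, 56, 59, 68, 69, 95}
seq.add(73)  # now {5, 56, 59, 68, 69, 73, 95}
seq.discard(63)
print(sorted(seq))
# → [5, 56, 59, 68, 69, 73, 95]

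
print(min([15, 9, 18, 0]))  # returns 0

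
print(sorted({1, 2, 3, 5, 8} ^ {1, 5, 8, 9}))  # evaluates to [2, 3, 9]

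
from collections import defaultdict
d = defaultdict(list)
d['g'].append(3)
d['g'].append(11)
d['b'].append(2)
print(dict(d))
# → {'g': [3, 11], 'b': [2]}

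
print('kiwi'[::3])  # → ki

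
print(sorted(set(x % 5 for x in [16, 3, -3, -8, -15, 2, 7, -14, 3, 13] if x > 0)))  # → [1, 2, 3]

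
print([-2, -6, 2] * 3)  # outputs [-2, -6, 2, -2, -6, 2, -2, -6, 2]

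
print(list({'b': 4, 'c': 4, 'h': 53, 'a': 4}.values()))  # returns [4, 4, 53, 4]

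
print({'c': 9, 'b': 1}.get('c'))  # 9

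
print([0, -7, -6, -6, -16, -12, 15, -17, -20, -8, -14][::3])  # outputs [0, -6, 15, -8]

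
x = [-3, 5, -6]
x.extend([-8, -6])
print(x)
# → [-3, 5, -6, -8, -6]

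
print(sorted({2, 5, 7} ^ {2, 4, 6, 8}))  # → [4, 5, 6, 7, 8]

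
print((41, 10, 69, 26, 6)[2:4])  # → (69, 26)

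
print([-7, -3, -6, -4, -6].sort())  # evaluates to None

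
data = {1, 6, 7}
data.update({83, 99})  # {1, 6, 7, 83, 99}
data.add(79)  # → {1, 6, 7, 79, 83, 99}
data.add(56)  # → {1, 6, 7, 56, 79, 83, 99}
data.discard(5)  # {1, 6, 7, 56, 79, 83, 99}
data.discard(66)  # {1, 6, 7, 56, 79, 83, 99}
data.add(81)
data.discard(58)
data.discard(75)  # {1, 6, 7, 56, 79, 81, 83, 99}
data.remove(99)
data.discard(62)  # {1, 6, 7, 56, 79, 81, 83}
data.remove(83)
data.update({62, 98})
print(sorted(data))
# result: [1, 6, 7, 56, 62, 79, 81, 98]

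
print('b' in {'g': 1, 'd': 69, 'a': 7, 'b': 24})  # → True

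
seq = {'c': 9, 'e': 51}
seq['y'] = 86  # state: {'c': 9, 'e': 51, 'y': 86}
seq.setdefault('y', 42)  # 86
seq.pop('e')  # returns 51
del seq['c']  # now {'y': 86}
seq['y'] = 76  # {'y': 76}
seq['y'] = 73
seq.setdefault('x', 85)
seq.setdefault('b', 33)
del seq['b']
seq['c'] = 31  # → {'y': 73, 'x': 85, 'c': 31}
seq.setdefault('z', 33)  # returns 33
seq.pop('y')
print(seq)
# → {'x': 85, 'c': 31, 'z': 33}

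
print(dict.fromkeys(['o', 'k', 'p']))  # {'o': None, 'k': None, 'p': None}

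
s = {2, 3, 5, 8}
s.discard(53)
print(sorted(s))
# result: [2, 3, 5, 8]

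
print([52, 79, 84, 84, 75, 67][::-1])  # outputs [67, 75, 84, 84, 79, 52]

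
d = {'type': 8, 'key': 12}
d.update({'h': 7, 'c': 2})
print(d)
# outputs {'type': 8, 'key': 12, 'h': 7, 'c': 2}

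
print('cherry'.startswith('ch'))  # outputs True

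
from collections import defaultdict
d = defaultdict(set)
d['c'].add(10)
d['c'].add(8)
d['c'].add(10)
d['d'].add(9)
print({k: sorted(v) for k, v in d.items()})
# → {'c': [8, 10], 'd': [9]}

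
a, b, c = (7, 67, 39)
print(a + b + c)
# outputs 113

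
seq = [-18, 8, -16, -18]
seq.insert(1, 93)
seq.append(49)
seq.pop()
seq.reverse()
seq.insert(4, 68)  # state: [-18, -16, 8, 93, 68, -18]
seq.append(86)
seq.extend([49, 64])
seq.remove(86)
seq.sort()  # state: [-18, -18, -16, 8, 49, 64, 68, 93]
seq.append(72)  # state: [-18, -18, -16, 8, 49, 64, 68, 93, 72]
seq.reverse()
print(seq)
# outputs [72, 93, 68, 64, 49, 8, -16, -18, -18]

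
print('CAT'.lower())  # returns cat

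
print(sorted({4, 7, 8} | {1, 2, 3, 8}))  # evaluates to [1, 2, 3, 4, 7, 8]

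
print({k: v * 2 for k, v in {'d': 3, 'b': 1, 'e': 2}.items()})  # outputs {'d': 6, 'b': 2, 'e': 4}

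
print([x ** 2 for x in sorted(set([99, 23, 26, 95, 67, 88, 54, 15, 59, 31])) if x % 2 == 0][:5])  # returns [676, 2916, 7744]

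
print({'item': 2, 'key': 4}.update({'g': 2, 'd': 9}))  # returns None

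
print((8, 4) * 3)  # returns (8, 4, 8, 4, 8, 4)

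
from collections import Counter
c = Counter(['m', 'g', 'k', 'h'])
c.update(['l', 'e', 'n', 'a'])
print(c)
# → Counter({'m': 1, 'g': 1, 'k': 1, 'h': 1, 'l': 1, 'e': 1, 'n': 1, 'a': 1})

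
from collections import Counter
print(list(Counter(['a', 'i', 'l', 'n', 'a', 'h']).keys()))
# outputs ['a', 'i', 'l', 'n', 'h']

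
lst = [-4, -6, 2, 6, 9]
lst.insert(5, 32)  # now [-4, -6, 2, 6, 9, 32]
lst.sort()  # [-6, -4, 2, 6, 9, 32]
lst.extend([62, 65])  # [-6, -4, 2, 6, 9, 32, 62, 65]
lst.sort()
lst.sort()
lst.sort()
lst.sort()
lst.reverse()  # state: [65, 62, 32, 9, 6, 2, -4, -6]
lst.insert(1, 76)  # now [65, 76, 62, 32, 9, 6, 2, -4, -6]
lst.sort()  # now [-6, -4, 2, 6, 9, 32, 62, 65, 76]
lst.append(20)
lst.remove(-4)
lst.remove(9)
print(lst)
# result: [-6, 2, 6, 32, 62, 65, 76, 20]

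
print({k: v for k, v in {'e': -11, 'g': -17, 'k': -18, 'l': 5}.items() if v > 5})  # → {}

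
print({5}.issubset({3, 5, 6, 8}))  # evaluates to True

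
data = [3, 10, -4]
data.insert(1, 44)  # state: [3, 44, 10, -4]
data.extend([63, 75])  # [3, 44, 10, -4, 63, 75]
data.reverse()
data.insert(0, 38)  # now [38, 75, 63, -4, 10, 44, 3]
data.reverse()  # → [3, 44, 10, -4, 63, 75, 38]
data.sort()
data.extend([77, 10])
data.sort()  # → [-4, 3, 10, 10, 38, 44, 63, 75, 77]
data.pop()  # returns 77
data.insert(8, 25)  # [-4, 3, 10, 10, 38, 44, 63, 75, 25]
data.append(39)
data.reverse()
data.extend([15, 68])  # [39, 25, 75, 63, 44, 38, 10, 10, 3, -4, 15, 68]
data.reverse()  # [68, 15, -4, 3, 10, 10, 38, 44, 63, 75, 25, 39]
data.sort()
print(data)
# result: [-4, 3, 10, 10, 15, 25, 38, 39, 44, 63, 68, 75]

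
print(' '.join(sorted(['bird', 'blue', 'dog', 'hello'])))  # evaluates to bird blue dog hello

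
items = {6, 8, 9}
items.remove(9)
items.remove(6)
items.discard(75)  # {8}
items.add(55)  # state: {8, 55}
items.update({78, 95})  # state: {8, 55, 78, 95}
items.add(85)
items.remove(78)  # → {8, 55, 85, 95}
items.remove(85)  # {8, 55, 95}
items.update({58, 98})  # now {8, 55, 58, 95, 98}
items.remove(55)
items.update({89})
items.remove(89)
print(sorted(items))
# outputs [8, 58, 95, 98]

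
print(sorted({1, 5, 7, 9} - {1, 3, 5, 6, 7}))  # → [9]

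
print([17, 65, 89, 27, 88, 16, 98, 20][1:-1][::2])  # [65, 27, 16]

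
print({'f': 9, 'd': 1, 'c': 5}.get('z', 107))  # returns 107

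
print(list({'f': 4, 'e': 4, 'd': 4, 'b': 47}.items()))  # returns [('f', 4), ('e', 4), ('d', 4), ('b', 47)]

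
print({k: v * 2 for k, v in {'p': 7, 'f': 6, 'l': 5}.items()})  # {'p': 14, 'f': 12, 'l': 10}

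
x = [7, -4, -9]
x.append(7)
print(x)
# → [7, -4, -9, 7]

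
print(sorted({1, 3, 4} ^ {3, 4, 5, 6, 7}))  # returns [1, 5, 6, 7]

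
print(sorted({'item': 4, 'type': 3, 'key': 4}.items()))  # [('item', 4), ('key', 4), ('type', 3)]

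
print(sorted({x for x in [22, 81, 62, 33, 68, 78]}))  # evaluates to [22, 33, 62, 68, 78, 81]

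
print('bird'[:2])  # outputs bi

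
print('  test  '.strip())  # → test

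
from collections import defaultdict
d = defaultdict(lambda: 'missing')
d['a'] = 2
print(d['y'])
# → missing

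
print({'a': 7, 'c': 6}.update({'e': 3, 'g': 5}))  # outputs None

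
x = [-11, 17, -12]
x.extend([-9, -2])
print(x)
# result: [-11, 17, -12, -9, -2]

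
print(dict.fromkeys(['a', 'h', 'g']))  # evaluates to {'a': None, 'h': None, 'g': None}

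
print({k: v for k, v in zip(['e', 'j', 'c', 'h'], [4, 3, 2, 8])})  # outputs {'e': 4, 'j': 3, 'c': 2, 'h': 8}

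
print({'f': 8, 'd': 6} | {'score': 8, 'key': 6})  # {'f': 8, 'd': 6, 'score': 8, 'key': 6}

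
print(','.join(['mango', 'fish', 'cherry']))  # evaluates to mango,fish,cherry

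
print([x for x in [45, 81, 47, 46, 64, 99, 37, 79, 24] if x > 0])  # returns [45, 81, 47, 46, 64, 99, 37, 79, 24]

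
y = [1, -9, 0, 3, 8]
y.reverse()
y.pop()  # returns 1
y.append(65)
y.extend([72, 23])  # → [8, 3, 0, -9, 65, 72, 23]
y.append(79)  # [8, 3, 0, -9, 65, 72, 23, 79]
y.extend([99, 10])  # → [8, 3, 0, -9, 65, 72, 23, 79, 99, 10]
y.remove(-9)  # [8, 3, 0, 65, 72, 23, 79, 99, 10]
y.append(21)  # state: [8, 3, 0, 65, 72, 23, 79, 99, 10, 21]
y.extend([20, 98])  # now [8, 3, 0, 65, 72, 23, 79, 99, 10, 21, 20, 98]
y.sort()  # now [0, 3, 8, 10, 20, 21, 23, 65, 72, 79, 98, 99]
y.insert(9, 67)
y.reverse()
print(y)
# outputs [99, 98, 79, 67, 72, 65, 23, 21, 20, 10, 8, 3, 0]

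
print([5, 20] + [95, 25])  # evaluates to [5, 20, 95, 25]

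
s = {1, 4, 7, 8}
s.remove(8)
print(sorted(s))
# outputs [1, 4, 7]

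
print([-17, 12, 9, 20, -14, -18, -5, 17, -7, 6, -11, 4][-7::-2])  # [-18, 20, 12]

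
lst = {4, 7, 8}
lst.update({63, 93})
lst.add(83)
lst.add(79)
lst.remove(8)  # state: {4, 7, 63, 79, 83, 93}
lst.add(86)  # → {4, 7, 63, 79, 83, 86, 93}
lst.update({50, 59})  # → {4, 7, 50, 59, 63, 79, 83, 86, 93}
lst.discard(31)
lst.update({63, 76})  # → {4, 7, 50, 59, 63, 76, 79, 83, 86, 93}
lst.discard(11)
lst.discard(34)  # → {4, 7, 50, 59, 63, 76, 79, 83, 86, 93}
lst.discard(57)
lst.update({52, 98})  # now {4, 7, 50, 52, 59, 63, 76, 79, 83, 86, 93, 98}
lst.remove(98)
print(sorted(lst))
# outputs [4, 7, 50, 52, 59, 63, 76, 79, 83, 86, 93]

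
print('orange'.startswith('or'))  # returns True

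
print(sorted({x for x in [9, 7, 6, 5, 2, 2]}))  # [2, 5, 6, 7, 9]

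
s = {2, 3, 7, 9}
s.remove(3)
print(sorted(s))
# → [2, 7, 9]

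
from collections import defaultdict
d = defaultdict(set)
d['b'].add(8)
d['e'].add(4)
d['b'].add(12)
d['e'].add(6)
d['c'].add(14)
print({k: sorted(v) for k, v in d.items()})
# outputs {'b': [8, 12], 'e': [4, 6], 'c': [14]}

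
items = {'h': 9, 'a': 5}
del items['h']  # {'a': 5}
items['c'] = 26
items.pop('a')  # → 5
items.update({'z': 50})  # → {'c': 26, 'z': 50}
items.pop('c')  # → 26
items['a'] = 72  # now {'z': 50, 'a': 72}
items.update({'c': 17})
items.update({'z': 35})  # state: {'z': 35, 'a': 72, 'c': 17}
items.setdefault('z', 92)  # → 35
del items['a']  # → {'z': 35, 'c': 17}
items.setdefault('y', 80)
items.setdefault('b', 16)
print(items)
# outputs {'z': 35, 'c': 17, 'y': 80, 'b': 16}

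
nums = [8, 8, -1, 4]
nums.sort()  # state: [-1, 4, 8, 8]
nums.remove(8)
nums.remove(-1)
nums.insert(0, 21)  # [21, 4, 8]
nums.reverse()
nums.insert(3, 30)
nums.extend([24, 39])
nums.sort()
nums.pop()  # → 39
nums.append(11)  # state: [4, 8, 21, 24, 30, 11]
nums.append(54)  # [4, 8, 21, 24, 30, 11, 54]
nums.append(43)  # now [4, 8, 21, 24, 30, 11, 54, 43]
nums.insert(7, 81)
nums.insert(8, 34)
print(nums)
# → [4, 8, 21, 24, 30, 11, 54, 81, 34, 43]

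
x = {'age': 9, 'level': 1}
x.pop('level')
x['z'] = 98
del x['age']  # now {'z': 98}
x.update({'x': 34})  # {'z': 98, 'x': 34}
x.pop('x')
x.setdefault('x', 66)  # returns 66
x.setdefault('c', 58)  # 58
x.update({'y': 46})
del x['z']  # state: {'x': 66, 'c': 58, 'y': 46}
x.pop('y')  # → 46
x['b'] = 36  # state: {'x': 66, 'c': 58, 'b': 36}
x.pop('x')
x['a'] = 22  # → {'c': 58, 'b': 36, 'a': 22}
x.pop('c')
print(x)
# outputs {'b': 36, 'a': 22}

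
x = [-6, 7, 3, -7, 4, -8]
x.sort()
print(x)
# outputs [-8, -7, -6, 3, 4, 7]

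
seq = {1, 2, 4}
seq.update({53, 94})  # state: {1, 2, 4, 53, 94}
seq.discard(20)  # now {1, 2, 4, 53, 94}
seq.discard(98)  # {1, 2, 4, 53, 94}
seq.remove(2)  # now {1, 4, 53, 94}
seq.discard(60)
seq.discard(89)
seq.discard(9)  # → {1, 4, 53, 94}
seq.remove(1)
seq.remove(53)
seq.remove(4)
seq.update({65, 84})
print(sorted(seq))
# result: [65, 84, 94]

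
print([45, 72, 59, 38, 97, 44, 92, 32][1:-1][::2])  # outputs [72, 38, 44]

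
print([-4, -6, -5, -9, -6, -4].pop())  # -4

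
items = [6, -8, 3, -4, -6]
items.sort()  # [-8, -6, -4, 3, 6]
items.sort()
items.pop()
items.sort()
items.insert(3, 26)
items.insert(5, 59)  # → [-8, -6, -4, 26, 3, 59]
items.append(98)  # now [-8, -6, -4, 26, 3, 59, 98]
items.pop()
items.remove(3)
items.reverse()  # [59, 26, -4, -6, -8]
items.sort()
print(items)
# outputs [-8, -6, -4, 26, 59]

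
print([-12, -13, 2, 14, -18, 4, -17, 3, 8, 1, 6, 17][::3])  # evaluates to [-12, 14, -17, 1]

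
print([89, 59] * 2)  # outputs [89, 59, 89, 59]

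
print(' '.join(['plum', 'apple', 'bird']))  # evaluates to plum apple bird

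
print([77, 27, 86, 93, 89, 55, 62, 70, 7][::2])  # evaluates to [77, 86, 89, 62, 7]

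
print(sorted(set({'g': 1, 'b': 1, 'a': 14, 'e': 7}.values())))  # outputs [1, 7, 14]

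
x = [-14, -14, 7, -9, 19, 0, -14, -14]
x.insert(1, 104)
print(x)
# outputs [-14, 104, -14, 7, -9, 19, 0, -14, -14]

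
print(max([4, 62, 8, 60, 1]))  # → 62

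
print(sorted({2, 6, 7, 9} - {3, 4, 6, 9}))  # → [2, 7]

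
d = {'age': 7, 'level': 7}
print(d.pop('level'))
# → 7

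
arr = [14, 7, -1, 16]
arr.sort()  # [-1, 7, 14, 16]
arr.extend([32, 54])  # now [-1, 7, 14, 16, 32, 54]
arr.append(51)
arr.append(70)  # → [-1, 7, 14, 16, 32, 54, 51, 70]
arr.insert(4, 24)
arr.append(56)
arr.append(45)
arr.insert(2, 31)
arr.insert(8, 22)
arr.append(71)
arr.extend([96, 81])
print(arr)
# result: [-1, 7, 31, 14, 16, 24, 32, 54, 22, 51, 70, 56, 45, 71, 96, 81]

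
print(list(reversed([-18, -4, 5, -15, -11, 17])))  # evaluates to [17, -11, -15, 5, -4, -18]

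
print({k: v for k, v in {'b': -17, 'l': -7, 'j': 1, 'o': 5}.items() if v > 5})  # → {}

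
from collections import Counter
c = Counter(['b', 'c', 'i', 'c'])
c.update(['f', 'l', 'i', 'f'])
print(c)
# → Counter({'c': 2, 'i': 2, 'f': 2, 'b': 1, 'l': 1})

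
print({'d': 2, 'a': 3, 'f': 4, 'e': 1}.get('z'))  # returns None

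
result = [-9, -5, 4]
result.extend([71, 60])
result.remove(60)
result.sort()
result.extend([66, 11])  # [-9, -5, 4, 71, 66, 11]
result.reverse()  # [11, 66, 71, 4, -5, -9]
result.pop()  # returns -9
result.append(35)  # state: [11, 66, 71, 4, -5, 35]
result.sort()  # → [-5, 4, 11, 35, 66, 71]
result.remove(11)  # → [-5, 4, 35, 66, 71]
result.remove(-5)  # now [4, 35, 66, 71]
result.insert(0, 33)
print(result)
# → [33, 4, 35, 66, 71]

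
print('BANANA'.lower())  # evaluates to banana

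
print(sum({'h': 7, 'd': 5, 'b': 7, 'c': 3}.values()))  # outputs 22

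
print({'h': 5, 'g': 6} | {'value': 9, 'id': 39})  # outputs {'h': 5, 'g': 6, 'value': 9, 'id': 39}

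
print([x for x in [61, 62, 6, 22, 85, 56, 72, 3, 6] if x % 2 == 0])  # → [62, 6, 22, 56, 72, 6]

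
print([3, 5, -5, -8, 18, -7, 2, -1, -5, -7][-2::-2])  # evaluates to [-5, 2, 18, -5, 3]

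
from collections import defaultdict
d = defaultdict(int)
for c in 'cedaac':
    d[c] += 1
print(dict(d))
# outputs {'c': 2, 'e': 1, 'd': 1, 'a': 2}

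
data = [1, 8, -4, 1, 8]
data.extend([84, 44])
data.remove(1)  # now [8, -4, 1, 8, 84, 44]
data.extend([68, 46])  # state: [8, -4, 1, 8, 84, 44, 68, 46]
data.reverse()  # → [46, 68, 44, 84, 8, 1, -4, 8]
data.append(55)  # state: [46, 68, 44, 84, 8, 1, -4, 8, 55]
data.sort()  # [-4, 1, 8, 8, 44, 46, 55, 68, 84]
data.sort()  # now [-4, 1, 8, 8, 44, 46, 55, 68, 84]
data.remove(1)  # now [-4, 8, 8, 44, 46, 55, 68, 84]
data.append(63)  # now [-4, 8, 8, 44, 46, 55, 68, 84, 63]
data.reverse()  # [63, 84, 68, 55, 46, 44, 8, 8, -4]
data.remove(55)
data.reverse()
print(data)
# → [-4, 8, 8, 44, 46, 68, 84, 63]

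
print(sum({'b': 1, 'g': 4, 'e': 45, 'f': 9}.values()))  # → 59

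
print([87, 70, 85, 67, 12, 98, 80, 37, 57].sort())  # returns None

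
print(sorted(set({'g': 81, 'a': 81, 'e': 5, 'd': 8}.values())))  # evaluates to [5, 8, 81]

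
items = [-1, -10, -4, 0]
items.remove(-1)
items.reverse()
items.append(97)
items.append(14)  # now [0, -4, -10, 97, 14]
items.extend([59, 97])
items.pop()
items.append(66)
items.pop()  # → 66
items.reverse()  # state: [59, 14, 97, -10, -4, 0]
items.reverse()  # [0, -4, -10, 97, 14, 59]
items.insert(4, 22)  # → [0, -4, -10, 97, 22, 14, 59]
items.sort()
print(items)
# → [-10, -4, 0, 14, 22, 59, 97]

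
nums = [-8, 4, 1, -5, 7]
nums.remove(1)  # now [-8, 4, -5, 7]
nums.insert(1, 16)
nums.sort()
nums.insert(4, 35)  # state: [-8, -5, 4, 7, 35, 16]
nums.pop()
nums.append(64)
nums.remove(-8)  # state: [-5, 4, 7, 35, 64]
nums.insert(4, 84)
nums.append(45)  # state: [-5, 4, 7, 35, 84, 64, 45]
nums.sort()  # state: [-5, 4, 7, 35, 45, 64, 84]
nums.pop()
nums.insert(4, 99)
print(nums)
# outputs [-5, 4, 7, 35, 99, 45, 64]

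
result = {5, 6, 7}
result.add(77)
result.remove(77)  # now {5, 6, 7}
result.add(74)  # {5, 6, 7, 74}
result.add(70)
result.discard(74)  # {5, 6, 7, 70}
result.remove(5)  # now {6, 7, 70}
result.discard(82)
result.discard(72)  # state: {6, 7, 70}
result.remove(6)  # {7, 70}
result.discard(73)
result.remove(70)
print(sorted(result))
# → [7]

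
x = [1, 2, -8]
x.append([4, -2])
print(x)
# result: [1, 2, -8, [4, -2]]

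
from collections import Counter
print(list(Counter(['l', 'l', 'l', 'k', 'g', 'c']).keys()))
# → ['l', 'k', 'g', 'c']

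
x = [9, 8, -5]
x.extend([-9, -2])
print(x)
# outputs [9, 8, -5, -9, -2]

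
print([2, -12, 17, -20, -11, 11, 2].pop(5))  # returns 11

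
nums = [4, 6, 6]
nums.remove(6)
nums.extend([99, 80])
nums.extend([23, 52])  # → [4, 6, 99, 80, 23, 52]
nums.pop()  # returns 52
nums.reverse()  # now [23, 80, 99, 6, 4]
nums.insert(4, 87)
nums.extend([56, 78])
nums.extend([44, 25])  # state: [23, 80, 99, 6, 87, 4, 56, 78, 44, 25]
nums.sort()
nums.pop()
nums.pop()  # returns 87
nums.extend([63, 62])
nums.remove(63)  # [4, 6, 23, 25, 44, 56, 78, 80, 62]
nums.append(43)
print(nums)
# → [4, 6, 23, 25, 44, 56, 78, 80, 62, 43]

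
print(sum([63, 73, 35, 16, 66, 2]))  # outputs 255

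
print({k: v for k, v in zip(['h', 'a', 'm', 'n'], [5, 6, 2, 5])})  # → {'h': 5, 'a': 6, 'm': 2, 'n': 5}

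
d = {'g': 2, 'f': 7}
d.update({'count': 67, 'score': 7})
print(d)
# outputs {'g': 2, 'f': 7, 'count': 67, 'score': 7}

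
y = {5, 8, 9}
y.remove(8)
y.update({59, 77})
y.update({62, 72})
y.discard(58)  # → {5, 9, 59, 62, 72, 77}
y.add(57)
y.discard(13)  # {5, 9, 57, 59, 62, 72, 77}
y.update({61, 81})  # {5, 9, 57, 59, 61, 62, 72, 77, 81}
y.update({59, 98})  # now {5, 9, 57, 59, 61, 62, 72, 77, 81, 98}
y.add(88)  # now {5, 9, 57, 59, 61, 62, 72, 77, 81, 88, 98}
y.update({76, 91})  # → {5, 9, 57, 59, 61, 62, 72, 76, 77, 81, 88, 91, 98}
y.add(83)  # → {5, 9, 57, 59, 61, 62, 72, 76, 77, 81, 83, 88, 91, 98}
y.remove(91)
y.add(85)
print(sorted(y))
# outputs [5, 9, 57, 59, 61, 62, 72, 76, 77, 81, 83, 85, 88, 98]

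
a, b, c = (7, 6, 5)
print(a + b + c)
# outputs 18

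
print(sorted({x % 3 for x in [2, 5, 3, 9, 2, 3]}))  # [0, 2]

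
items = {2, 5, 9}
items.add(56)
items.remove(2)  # {5, 9, 56}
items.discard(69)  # {5, 9, 56}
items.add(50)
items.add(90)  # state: {5, 9, 50, 56, 90}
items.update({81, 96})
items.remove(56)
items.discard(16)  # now {5, 9, 50, 81, 90, 96}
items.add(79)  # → {5, 9, 50, 79, 81, 90, 96}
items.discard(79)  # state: {5, 9, 50, 81, 90, 96}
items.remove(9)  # {5, 50, 81, 90, 96}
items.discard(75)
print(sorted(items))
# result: [5, 50, 81, 90, 96]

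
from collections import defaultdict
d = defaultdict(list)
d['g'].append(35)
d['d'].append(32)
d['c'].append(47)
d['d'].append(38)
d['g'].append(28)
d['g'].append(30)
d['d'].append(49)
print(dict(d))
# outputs {'g': [35, 28, 30], 'd': [32, 38, 49], 'c': [47]}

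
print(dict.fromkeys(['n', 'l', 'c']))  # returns {'n': None, 'l': None, 'c': None}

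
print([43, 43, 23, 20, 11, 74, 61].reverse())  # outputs None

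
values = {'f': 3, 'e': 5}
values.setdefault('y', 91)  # 91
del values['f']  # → {'e': 5, 'y': 91}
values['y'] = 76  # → {'e': 5, 'y': 76}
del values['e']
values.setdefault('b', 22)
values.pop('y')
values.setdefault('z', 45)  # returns 45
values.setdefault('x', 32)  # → 32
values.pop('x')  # 32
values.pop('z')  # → 45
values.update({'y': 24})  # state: {'b': 22, 'y': 24}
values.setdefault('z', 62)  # 62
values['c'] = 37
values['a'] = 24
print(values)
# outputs {'b': 22, 'y': 24, 'z': 62, 'c': 37, 'a': 24}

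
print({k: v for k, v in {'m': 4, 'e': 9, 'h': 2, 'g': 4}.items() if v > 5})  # {'e': 9}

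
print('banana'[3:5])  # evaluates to an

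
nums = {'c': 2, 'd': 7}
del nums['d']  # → {'c': 2}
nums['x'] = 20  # {'c': 2, 'x': 20}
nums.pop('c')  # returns 2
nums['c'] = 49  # {'x': 20, 'c': 49}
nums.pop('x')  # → 20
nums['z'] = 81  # {'c': 49, 'z': 81}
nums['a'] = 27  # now {'c': 49, 'z': 81, 'a': 27}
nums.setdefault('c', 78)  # 49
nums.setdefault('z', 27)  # 81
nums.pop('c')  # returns 49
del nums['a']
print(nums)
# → {'z': 81}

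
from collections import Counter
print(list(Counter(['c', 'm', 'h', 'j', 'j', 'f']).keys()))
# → ['c', 'm', 'h', 'j', 'f']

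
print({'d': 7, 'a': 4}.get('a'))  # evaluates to 4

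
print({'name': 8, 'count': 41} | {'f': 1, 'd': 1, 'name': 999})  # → {'name': 999, 'count': 41, 'f': 1, 'd': 1}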